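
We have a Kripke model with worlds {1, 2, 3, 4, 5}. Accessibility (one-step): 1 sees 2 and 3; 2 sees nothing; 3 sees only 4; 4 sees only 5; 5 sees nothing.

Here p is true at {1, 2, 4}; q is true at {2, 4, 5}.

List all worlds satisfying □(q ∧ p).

{2, 3, 5}

1: successors {2, 3}; q ∧ p there: 2:T, 3:F. ✗
2: no successors, so □(q ∧ p) holds vacuously. ✓
3: successors {4}; q ∧ p there: 4:T. ✓
4: successors {5}; q ∧ p there: 5:F. ✗
5: no successors, so □(q ∧ p) holds vacuously. ✓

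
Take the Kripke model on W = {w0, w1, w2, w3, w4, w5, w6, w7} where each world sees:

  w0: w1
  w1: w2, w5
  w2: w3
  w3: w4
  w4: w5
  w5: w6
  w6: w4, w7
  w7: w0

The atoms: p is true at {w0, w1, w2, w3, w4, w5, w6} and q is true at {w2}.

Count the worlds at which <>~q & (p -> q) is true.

2

w0: <>~q is T, p -> q is F. ✗
w1: <>~q is T, p -> q is F. ✗
w2: <>~q is T, p -> q is T. ✓
w3: <>~q is T, p -> q is F. ✗
w4: <>~q is T, p -> q is F. ✗
w5: <>~q is T, p -> q is F. ✗
w6: <>~q is T, p -> q is F. ✗
w7: <>~q is T, p -> q is T. ✓
Satisfying worlds: {w2, w7}.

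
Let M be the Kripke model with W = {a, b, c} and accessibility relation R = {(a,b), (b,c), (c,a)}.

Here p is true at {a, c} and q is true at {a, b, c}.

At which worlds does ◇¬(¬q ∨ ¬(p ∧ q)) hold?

a: successors {b}; ¬(¬q ∨ ¬(p ∧ q)) there: b:F. ✗
b: successors {c}; ¬(¬q ∨ ¬(p ∧ q)) there: c:T. ✓
c: successors {a}; ¬(¬q ∨ ¬(p ∧ q)) there: a:T. ✓

{b, c}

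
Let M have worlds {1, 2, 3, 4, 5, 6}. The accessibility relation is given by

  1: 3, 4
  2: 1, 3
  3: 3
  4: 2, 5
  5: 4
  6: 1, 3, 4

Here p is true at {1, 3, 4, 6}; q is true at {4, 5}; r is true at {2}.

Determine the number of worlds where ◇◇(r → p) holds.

1: successors {3, 4}; ◇(r → p) there: 3:T, 4:T. ✓
2: successors {1, 3}; ◇(r → p) there: 1:T, 3:T. ✓
3: successors {3}; ◇(r → p) there: 3:T. ✓
4: successors {2, 5}; ◇(r → p) there: 2:T, 5:T. ✓
5: successors {4}; ◇(r → p) there: 4:T. ✓
6: successors {1, 3, 4}; ◇(r → p) there: 1:T, 3:T, 4:T. ✓
Satisfying worlds: {1, 2, 3, 4, 5, 6}.

6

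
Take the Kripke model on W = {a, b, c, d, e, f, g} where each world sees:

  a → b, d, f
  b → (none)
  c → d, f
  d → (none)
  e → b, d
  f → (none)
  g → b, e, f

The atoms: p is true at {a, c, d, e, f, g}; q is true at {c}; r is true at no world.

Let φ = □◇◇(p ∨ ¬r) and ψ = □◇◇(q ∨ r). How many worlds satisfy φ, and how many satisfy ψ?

3 and 3

For □◇◇(p ∨ ¬r):
a: successors {b, d, f}; ◇◇(p ∨ ¬r) there: b:F, d:F, f:F. ✗
b: no successors, so □◇◇(p ∨ ¬r) holds vacuously. ✓
c: successors {d, f}; ◇◇(p ∨ ¬r) there: d:F, f:F. ✗
d: no successors, so □◇◇(p ∨ ¬r) holds vacuously. ✓
e: successors {b, d}; ◇◇(p ∨ ¬r) there: b:F, d:F. ✗
f: no successors, so □◇◇(p ∨ ¬r) holds vacuously. ✓
g: successors {b, e, f}; ◇◇(p ∨ ¬r) there: b:F, e:F, f:F. ✗
— 3 worlds.
For □◇◇(q ∨ r):
a: successors {b, d, f}; ◇◇(q ∨ r) there: b:F, d:F, f:F. ✗
b: no successors, so □◇◇(q ∨ r) holds vacuously. ✓
c: successors {d, f}; ◇◇(q ∨ r) there: d:F, f:F. ✗
d: no successors, so □◇◇(q ∨ r) holds vacuously. ✓
e: successors {b, d}; ◇◇(q ∨ r) there: b:F, d:F. ✗
f: no successors, so □◇◇(q ∨ r) holds vacuously. ✓
g: successors {b, e, f}; ◇◇(q ∨ r) there: b:F, e:F, f:F. ✗
— 3 worlds.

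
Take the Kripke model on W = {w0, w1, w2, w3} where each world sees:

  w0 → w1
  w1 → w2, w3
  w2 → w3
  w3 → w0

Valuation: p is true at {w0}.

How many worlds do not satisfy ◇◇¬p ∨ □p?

w0: ◇◇¬p is T, □p is F. ✓
w1: ◇◇¬p is T, □p is F. ✓
w2: ◇◇¬p is F, □p is F. ✗
w3: ◇◇¬p is T, □p is T. ✓
Satisfying worlds: {w0, w1, w3}.
So ◇◇¬p ∨ □p fails at the other 1 world.

1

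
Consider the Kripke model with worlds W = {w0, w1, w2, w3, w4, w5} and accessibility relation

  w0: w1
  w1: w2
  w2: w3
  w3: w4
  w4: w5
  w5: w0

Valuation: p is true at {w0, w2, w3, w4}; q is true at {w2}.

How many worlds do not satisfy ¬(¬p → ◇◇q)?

w0: ¬p → ◇◇q is T. ✗
w1: ¬p → ◇◇q is F. ✓
w2: ¬p → ◇◇q is T. ✗
w3: ¬p → ◇◇q is T. ✗
w4: ¬p → ◇◇q is T. ✗
w5: ¬p → ◇◇q is F. ✓
Satisfying worlds: {w1, w5}.
So ¬(¬p → ◇◇q) fails at the other 4 worlds.

4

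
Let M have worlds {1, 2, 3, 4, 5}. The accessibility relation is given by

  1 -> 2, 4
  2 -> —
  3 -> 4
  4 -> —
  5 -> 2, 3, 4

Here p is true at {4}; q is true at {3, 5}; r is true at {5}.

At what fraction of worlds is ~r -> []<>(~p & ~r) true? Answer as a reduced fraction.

1: ~r is T, []<>(~p & ~r) is F. ✗
2: ~r is T, []<>(~p & ~r) is T. ✓
3: ~r is T, []<>(~p & ~r) is F. ✗
4: ~r is T, []<>(~p & ~r) is T. ✓
5: ~r is F, []<>(~p & ~r) is F. ✓
That's 3 of 5 worlds, so 3/5.

3/5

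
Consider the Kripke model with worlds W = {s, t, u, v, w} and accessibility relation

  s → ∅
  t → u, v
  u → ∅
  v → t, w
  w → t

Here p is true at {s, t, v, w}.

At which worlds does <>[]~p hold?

{t}

s: no successors, so <>[]~p fails. ✗
t: successors {u, v}; []~p there: u:T, v:F. ✓
u: no successors, so <>[]~p fails. ✗
v: successors {t, w}; []~p there: t:F, w:F. ✗
w: successors {t}; []~p there: t:F. ✗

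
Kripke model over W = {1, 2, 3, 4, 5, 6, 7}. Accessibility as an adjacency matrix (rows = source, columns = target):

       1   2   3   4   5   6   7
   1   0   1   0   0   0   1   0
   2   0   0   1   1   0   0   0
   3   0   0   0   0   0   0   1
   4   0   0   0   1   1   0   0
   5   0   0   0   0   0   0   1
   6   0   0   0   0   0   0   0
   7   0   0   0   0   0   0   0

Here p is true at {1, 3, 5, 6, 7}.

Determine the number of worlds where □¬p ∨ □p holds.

1: □¬p is F, □p is F. ✗
2: □¬p is F, □p is F. ✗
3: □¬p is F, □p is T. ✓
4: □¬p is F, □p is F. ✗
5: □¬p is F, □p is T. ✓
6: □¬p is T, □p is T. ✓
7: □¬p is T, □p is T. ✓
Satisfying worlds: {3, 5, 6, 7}.

4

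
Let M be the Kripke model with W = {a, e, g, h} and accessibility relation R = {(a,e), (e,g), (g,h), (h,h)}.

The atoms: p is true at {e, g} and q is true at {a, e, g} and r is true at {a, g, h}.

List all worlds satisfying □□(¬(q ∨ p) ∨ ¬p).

a: successors {e}; □(¬(q ∨ p) ∨ ¬p) there: e:F. ✗
e: successors {g}; □(¬(q ∨ p) ∨ ¬p) there: g:T. ✓
g: successors {h}; □(¬(q ∨ p) ∨ ¬p) there: h:T. ✓
h: successors {h}; □(¬(q ∨ p) ∨ ¬p) there: h:T. ✓

{e, g, h}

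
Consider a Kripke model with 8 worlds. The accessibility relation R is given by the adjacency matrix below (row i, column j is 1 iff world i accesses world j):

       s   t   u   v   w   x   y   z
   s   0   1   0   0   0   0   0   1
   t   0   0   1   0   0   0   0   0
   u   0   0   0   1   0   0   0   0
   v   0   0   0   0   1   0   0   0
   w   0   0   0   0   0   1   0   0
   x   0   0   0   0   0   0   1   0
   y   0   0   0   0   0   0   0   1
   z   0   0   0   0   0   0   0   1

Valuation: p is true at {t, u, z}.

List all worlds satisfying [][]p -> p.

{t, u, v, w, z}

s: [][]p is T, p is F. ✗
t: [][]p is F, p is T. ✓
u: [][]p is F, p is T. ✓
v: [][]p is F, p is F. ✓
w: [][]p is F, p is F. ✓
x: [][]p is T, p is F. ✗
y: [][]p is T, p is F. ✗
z: [][]p is T, p is T. ✓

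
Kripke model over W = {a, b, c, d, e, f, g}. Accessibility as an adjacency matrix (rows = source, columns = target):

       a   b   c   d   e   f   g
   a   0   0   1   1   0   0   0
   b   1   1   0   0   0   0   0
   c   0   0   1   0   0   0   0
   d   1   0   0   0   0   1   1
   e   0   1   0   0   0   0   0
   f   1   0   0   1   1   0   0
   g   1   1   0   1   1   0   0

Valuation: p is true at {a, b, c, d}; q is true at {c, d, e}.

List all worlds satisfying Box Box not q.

{e}

a: successors {c, d}; Box not q there: c:F, d:T. ✗
b: successors {a, b}; Box not q there: a:F, b:T. ✗
c: successors {c}; Box not q there: c:F. ✗
d: successors {a, f, g}; Box not q there: a:F, f:F, g:F. ✗
e: successors {b}; Box not q there: b:T. ✓
f: successors {a, d, e}; Box not q there: a:F, d:T, e:T. ✗
g: successors {a, b, d, e}; Box not q there: a:F, b:T, d:T, e:T. ✗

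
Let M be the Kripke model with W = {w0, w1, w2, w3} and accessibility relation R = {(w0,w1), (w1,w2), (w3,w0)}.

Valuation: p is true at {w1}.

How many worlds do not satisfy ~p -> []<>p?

1

w0: ~p is T, []<>p is F. ✗
w1: ~p is F, []<>p is F. ✓
w2: ~p is T, []<>p is T. ✓
w3: ~p is T, []<>p is T. ✓
Satisfying worlds: {w1, w2, w3}.
So ~p -> []<>p fails at the other 1 world.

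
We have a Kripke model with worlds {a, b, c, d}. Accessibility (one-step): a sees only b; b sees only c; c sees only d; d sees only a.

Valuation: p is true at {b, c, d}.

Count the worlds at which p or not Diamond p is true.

3

a: p is F, not Diamond p is F. ✗
b: p is T, not Diamond p is F. ✓
c: p is T, not Diamond p is F. ✓
d: p is T, not Diamond p is T. ✓
Satisfying worlds: {b, c, d}.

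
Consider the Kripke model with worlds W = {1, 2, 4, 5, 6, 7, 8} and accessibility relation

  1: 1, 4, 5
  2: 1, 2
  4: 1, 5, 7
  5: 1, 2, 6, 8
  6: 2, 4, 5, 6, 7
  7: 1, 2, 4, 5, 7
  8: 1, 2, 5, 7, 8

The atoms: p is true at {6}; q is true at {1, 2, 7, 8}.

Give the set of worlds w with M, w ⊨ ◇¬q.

1: successors {1, 4, 5}; ¬q there: 1:F, 4:T, 5:T. ✓
2: successors {1, 2}; ¬q there: 1:F, 2:F. ✗
4: successors {1, 5, 7}; ¬q there: 1:F, 5:T, 7:F. ✓
5: successors {1, 2, 6, 8}; ¬q there: 1:F, 2:F, 6:T, 8:F. ✓
6: successors {2, 4, 5, 6, 7}; ¬q there: 2:F, 4:T, 5:T, 6:T, 7:F. ✓
7: successors {1, 2, 4, 5, 7}; ¬q there: 1:F, 2:F, 4:T, 5:T, 7:F. ✓
8: successors {1, 2, 5, 7, 8}; ¬q there: 1:F, 2:F, 5:T, 7:F, 8:F. ✓

{1, 4, 5, 6, 7, 8}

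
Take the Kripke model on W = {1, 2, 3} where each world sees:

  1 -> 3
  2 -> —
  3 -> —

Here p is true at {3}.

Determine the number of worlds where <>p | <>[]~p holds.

1: <>p is T, <>[]~p is T. ✓
2: <>p is F, <>[]~p is F. ✗
3: <>p is F, <>[]~p is F. ✗
Satisfying worlds: {1}.

1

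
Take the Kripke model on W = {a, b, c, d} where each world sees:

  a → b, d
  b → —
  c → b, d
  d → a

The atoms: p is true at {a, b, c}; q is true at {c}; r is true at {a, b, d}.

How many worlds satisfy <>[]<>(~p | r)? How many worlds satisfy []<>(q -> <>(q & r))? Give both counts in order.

For <>[]<>(~p | r):
a: successors {b, d}; []<>(~p | r) there: b:T, d:T. ✓
b: no successors, so <>[]<>(~p | r) fails. ✗
c: successors {b, d}; []<>(~p | r) there: b:T, d:T. ✓
d: successors {a}; []<>(~p | r) there: a:F. ✗
— 2 worlds.
For []<>(q -> <>(q & r)):
a: successors {b, d}; <>(q -> <>(q & r)) there: b:F, d:T. ✗
b: no successors, so []<>(q -> <>(q & r)) holds vacuously. ✓
c: successors {b, d}; <>(q -> <>(q & r)) there: b:F, d:T. ✗
d: successors {a}; <>(q -> <>(q & r)) there: a:T. ✓
— 2 worlds.

2 and 2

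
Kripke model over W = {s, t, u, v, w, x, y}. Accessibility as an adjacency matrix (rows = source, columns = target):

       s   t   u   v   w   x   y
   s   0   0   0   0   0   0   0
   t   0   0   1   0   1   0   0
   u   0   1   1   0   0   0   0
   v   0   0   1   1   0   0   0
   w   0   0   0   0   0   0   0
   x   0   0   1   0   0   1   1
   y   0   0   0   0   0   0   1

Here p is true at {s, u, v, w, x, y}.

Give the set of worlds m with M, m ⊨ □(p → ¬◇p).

s: no successors, so □(p → ¬◇p) holds vacuously. ✓
t: successors {u, w}; p → ¬◇p there: u:F, w:T. ✗
u: successors {t, u}; p → ¬◇p there: t:T, u:F. ✗
v: successors {u, v}; p → ¬◇p there: u:F, v:F. ✗
w: no successors, so □(p → ¬◇p) holds vacuously. ✓
x: successors {u, x, y}; p → ¬◇p there: u:F, x:F, y:F. ✗
y: successors {y}; p → ¬◇p there: y:F. ✗

{s, w}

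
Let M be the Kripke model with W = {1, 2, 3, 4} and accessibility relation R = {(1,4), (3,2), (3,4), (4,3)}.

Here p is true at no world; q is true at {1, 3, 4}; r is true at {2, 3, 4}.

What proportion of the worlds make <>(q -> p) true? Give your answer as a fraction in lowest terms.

1: successors {4}; q -> p there: 4:F. ✗
2: no successors, so <>(q -> p) fails. ✗
3: successors {2, 4}; q -> p there: 2:T, 4:F. ✓
4: successors {3}; q -> p there: 3:F. ✗
That's 1 of 4 worlds, so 1/4.

1/4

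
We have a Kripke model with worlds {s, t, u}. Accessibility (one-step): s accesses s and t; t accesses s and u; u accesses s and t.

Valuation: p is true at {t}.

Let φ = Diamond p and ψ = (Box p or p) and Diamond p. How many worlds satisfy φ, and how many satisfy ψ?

For Diamond p:
s: successors {s, t}; p there: s:F, t:T. ✓
t: successors {s, u}; p there: s:F, u:F. ✗
u: successors {s, t}; p there: s:F, t:T. ✓
— 2 worlds.
For (Box p or p) and Diamond p:
s: Box p or p is F, Diamond p is T. ✗
t: Box p or p is T, Diamond p is F. ✗
u: Box p or p is F, Diamond p is T. ✗
— 0 worlds.

2 and 0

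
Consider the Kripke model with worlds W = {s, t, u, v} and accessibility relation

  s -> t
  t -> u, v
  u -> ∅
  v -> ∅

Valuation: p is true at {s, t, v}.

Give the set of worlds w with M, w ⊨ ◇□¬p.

{t}

s: successors {t}; □¬p there: t:F. ✗
t: successors {u, v}; □¬p there: u:T, v:T. ✓
u: no successors, so ◇□¬p fails. ✗
v: no successors, so ◇□¬p fails. ✗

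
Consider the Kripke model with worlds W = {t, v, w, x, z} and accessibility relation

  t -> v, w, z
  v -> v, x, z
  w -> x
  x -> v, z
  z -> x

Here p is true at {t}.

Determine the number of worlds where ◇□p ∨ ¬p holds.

t: ◇□p is F, ¬p is F. ✗
v: ◇□p is F, ¬p is T. ✓
w: ◇□p is F, ¬p is T. ✓
x: ◇□p is F, ¬p is T. ✓
z: ◇□p is F, ¬p is T. ✓
Satisfying worlds: {v, w, x, z}.

4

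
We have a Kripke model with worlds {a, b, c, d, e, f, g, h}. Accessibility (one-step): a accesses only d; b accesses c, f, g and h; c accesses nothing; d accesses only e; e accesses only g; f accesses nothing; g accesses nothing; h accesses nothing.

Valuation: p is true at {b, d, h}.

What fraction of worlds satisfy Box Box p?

3/4

a: successors {d}; Box p there: d:F. ✗
b: successors {c, f, g, h}; Box p there: c:T, f:T, g:T, h:T. ✓
c: no successors, so Box Box p holds vacuously. ✓
d: successors {e}; Box p there: e:F. ✗
e: successors {g}; Box p there: g:T. ✓
f: no successors, so Box Box p holds vacuously. ✓
g: no successors, so Box Box p holds vacuously. ✓
h: no successors, so Box Box p holds vacuously. ✓
That's 6 of 8 worlds, so 6/8 = 3/4.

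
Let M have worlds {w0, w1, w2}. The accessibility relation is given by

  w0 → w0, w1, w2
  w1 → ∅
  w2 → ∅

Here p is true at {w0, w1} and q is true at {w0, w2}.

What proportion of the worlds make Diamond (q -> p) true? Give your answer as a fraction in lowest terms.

1/3

w0: successors {w0, w1, w2}; q -> p there: w0:T, w1:T, w2:F. ✓
w1: no successors, so Diamond (q -> p) fails. ✗
w2: no successors, so Diamond (q -> p) fails. ✗
That's 1 of 3 worlds, so 1/3.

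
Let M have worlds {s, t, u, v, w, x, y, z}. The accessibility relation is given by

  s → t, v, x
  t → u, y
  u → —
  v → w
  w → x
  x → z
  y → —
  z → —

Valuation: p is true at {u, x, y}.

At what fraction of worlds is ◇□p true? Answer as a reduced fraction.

1/2

s: successors {t, v, x}; □p there: t:T, v:F, x:F. ✓
t: successors {u, y}; □p there: u:T, y:T. ✓
u: no successors, so ◇□p fails. ✗
v: successors {w}; □p there: w:T. ✓
w: successors {x}; □p there: x:F. ✗
x: successors {z}; □p there: z:T. ✓
y: no successors, so ◇□p fails. ✗
z: no successors, so ◇□p fails. ✗
That's 4 of 8 worlds, so 4/8 = 1/2.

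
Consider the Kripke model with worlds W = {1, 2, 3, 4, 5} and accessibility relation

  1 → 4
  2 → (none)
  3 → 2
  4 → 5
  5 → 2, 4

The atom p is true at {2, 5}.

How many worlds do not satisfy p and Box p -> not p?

1

1: p and Box p is F, not p is T. ✓
2: p and Box p is T, not p is F. ✗
3: p and Box p is F, not p is T. ✓
4: p and Box p is F, not p is T. ✓
5: p and Box p is F, not p is F. ✓
Satisfying worlds: {1, 3, 4, 5}.
So p and Box p -> not p fails at the other 1 world.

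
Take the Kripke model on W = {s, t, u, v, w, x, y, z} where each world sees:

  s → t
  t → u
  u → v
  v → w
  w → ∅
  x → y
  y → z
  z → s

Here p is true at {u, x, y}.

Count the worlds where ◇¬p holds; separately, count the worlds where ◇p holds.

5 and 2

For ◇¬p:
s: successors {t}; ¬p there: t:T. ✓
t: successors {u}; ¬p there: u:F. ✗
u: successors {v}; ¬p there: v:T. ✓
v: successors {w}; ¬p there: w:T. ✓
w: no successors, so ◇¬p fails. ✗
x: successors {y}; ¬p there: y:F. ✗
y: successors {z}; ¬p there: z:T. ✓
z: successors {s}; ¬p there: s:T. ✓
— 5 worlds.
For ◇p:
s: successors {t}; p there: t:F. ✗
t: successors {u}; p there: u:T. ✓
u: successors {v}; p there: v:F. ✗
v: successors {w}; p there: w:F. ✗
w: no successors, so ◇p fails. ✗
x: successors {y}; p there: y:T. ✓
y: successors {z}; p there: z:F. ✗
z: successors {s}; p there: s:F. ✗
— 2 worlds.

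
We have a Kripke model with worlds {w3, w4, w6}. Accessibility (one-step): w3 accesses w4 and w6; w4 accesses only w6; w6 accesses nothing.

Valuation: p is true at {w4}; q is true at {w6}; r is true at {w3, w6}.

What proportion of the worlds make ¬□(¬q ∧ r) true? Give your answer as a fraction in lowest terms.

2/3

w3: □(¬q ∧ r) is F. ✓
w4: □(¬q ∧ r) is F. ✓
w6: □(¬q ∧ r) is T. ✗
That's 2 of 3 worlds, so 2/3.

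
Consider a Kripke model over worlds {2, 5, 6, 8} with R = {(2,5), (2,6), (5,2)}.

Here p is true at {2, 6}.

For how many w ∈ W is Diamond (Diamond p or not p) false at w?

2

2: successors {5, 6}; Diamond p or not p there: 5:T, 6:F. ✓
5: successors {2}; Diamond p or not p there: 2:T. ✓
6: no successors, so Diamond (Diamond p or not p) fails. ✗
8: no successors, so Diamond (Diamond p or not p) fails. ✗
Satisfying worlds: {2, 5}.
So Diamond (Diamond p or not p) fails at the other 2 worlds.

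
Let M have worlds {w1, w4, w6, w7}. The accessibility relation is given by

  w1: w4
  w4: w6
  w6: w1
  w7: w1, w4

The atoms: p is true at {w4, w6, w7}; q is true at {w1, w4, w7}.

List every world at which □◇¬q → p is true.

{w4, w6, w7}

w1: □◇¬q is T, p is F. ✗
w4: □◇¬q is F, p is T. ✓
w6: □◇¬q is F, p is T. ✓
w7: □◇¬q is F, p is T. ✓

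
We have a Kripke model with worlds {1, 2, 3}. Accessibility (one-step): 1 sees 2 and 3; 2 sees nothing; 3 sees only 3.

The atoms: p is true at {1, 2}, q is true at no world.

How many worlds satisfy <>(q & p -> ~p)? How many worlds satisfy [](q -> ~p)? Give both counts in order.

2 and 3

For <>(q & p -> ~p):
1: successors {2, 3}; q & p -> ~p there: 2:T, 3:T. ✓
2: no successors, so <>(q & p -> ~p) fails. ✗
3: successors {3}; q & p -> ~p there: 3:T. ✓
— 2 worlds.
For [](q -> ~p):
1: successors {2, 3}; q -> ~p there: 2:T, 3:T. ✓
2: no successors, so [](q -> ~p) holds vacuously. ✓
3: successors {3}; q -> ~p there: 3:T. ✓
— 3 worlds.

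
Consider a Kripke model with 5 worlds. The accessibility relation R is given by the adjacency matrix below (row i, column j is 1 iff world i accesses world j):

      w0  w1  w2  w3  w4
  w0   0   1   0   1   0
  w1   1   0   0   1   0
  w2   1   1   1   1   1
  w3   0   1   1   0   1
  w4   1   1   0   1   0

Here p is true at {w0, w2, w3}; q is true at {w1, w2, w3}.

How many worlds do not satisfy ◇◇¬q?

0

w0: successors {w1, w3}; ◇¬q there: w1:T, w3:T. ✓
w1: successors {w0, w3}; ◇¬q there: w0:F, w3:T. ✓
w2: successors {w0, w1, w2, w3, w4}; ◇¬q there: w0:F, w1:T, w2:T, w3:T, w4:T. ✓
w3: successors {w1, w2, w4}; ◇¬q there: w1:T, w2:T, w4:T. ✓
w4: successors {w0, w1, w3}; ◇¬q there: w0:F, w1:T, w3:T. ✓
Satisfying worlds: {w0, w1, w2, w3, w4}.
So ◇◇¬q fails at the other 0 worlds.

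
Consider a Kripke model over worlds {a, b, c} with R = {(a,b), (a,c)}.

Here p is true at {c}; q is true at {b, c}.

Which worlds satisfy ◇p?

a: successors {b, c}; p there: b:F, c:T. ✓
b: no successors, so ◇p fails. ✗
c: no successors, so ◇p fails. ✗

{a}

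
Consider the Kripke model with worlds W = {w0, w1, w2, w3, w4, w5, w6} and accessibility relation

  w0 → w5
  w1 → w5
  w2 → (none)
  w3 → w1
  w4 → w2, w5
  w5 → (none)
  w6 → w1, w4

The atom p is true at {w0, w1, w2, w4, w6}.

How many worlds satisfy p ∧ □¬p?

3

w0: p is T, □¬p is T. ✓
w1: p is T, □¬p is T. ✓
w2: p is T, □¬p is T. ✓
w3: p is F, □¬p is F. ✗
w4: p is T, □¬p is F. ✗
w5: p is F, □¬p is T. ✗
w6: p is T, □¬p is F. ✗
Satisfying worlds: {w0, w1, w2}.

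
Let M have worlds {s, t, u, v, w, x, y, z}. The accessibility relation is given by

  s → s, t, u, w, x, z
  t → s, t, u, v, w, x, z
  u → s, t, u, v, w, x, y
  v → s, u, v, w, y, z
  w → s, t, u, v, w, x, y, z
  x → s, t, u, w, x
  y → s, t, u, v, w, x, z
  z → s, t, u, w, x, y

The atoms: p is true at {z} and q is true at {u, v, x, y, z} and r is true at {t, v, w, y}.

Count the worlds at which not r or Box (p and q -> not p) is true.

s: not r is T, Box (p and q -> not p) is F. ✓
t: not r is F, Box (p and q -> not p) is F. ✗
u: not r is T, Box (p and q -> not p) is T. ✓
v: not r is F, Box (p and q -> not p) is F. ✗
w: not r is F, Box (p and q -> not p) is F. ✗
x: not r is T, Box (p and q -> not p) is T. ✓
y: not r is F, Box (p and q -> not p) is F. ✗
z: not r is T, Box (p and q -> not p) is T. ✓
Satisfying worlds: {s, u, x, z}.

4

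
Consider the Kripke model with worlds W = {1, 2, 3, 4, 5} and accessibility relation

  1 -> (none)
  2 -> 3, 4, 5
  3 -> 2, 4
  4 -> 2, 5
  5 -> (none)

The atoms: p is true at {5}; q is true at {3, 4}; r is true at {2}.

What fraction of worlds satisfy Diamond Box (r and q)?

1: no successors, so Diamond Box (r and q) fails. ✗
2: successors {3, 4, 5}; Box (r and q) there: 3:F, 4:F, 5:T. ✓
3: successors {2, 4}; Box (r and q) there: 2:F, 4:F. ✗
4: successors {2, 5}; Box (r and q) there: 2:F, 5:T. ✓
5: no successors, so Diamond Box (r and q) fails. ✗
That's 2 of 5 worlds, so 2/5.

2/5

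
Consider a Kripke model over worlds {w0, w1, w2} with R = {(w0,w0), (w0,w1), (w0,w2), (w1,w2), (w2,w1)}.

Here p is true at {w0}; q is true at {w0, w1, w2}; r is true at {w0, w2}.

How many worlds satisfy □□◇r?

w0: successors {w0, w1, w2}; □◇r there: w0:F, w1:F, w2:T. ✗
w1: successors {w2}; □◇r there: w2:T. ✓
w2: successors {w1}; □◇r there: w1:F. ✗
Satisfying worlds: {w1}.

1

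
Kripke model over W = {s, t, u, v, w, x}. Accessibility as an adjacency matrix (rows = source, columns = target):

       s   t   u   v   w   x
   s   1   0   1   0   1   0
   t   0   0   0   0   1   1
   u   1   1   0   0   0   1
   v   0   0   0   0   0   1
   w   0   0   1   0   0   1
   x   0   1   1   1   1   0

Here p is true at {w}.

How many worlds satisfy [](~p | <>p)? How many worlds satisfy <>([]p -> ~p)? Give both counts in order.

For [](~p | <>p):
s: successors {s, u, w}; ~p | <>p there: s:T, u:T, w:F. ✗
t: successors {w, x}; ~p | <>p there: w:F, x:T. ✗
u: successors {s, t, x}; ~p | <>p there: s:T, t:T, x:T. ✓
v: successors {x}; ~p | <>p there: x:T. ✓
w: successors {u, x}; ~p | <>p there: u:T, x:T. ✓
x: successors {t, u, v, w}; ~p | <>p there: t:T, u:T, v:T, w:F. ✗
— 3 worlds.
For <>([]p -> ~p):
s: successors {s, u, w}; []p -> ~p there: s:T, u:T, w:T. ✓
t: successors {w, x}; []p -> ~p there: w:T, x:T. ✓
u: successors {s, t, x}; []p -> ~p there: s:T, t:T, x:T. ✓
v: successors {x}; []p -> ~p there: x:T. ✓
w: successors {u, x}; []p -> ~p there: u:T, x:T. ✓
x: successors {t, u, v, w}; []p -> ~p there: t:T, u:T, v:T, w:T. ✓
— 6 worlds.

3 and 6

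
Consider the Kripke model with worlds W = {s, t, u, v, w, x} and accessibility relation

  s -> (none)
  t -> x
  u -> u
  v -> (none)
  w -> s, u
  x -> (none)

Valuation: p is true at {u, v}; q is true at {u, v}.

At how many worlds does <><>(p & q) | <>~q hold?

s: <><>(p & q) is F, <>~q is F. ✗
t: <><>(p & q) is F, <>~q is T. ✓
u: <><>(p & q) is T, <>~q is F. ✓
v: <><>(p & q) is F, <>~q is F. ✗
w: <><>(p & q) is T, <>~q is T. ✓
x: <><>(p & q) is F, <>~q is F. ✗
Satisfying worlds: {t, u, w}.

3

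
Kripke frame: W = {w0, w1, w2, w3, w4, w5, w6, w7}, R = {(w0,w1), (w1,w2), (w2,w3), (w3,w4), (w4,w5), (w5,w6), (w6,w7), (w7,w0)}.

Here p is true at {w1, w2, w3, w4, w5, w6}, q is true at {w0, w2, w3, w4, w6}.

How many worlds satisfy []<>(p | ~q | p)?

w0: successors {w1}; <>(p | ~q | p) there: w1:T. ✓
w1: successors {w2}; <>(p | ~q | p) there: w2:T. ✓
w2: successors {w3}; <>(p | ~q | p) there: w3:T. ✓
w3: successors {w4}; <>(p | ~q | p) there: w4:T. ✓
w4: successors {w5}; <>(p | ~q | p) there: w5:T. ✓
w5: successors {w6}; <>(p | ~q | p) there: w6:T. ✓
w6: successors {w7}; <>(p | ~q | p) there: w7:F. ✗
w7: successors {w0}; <>(p | ~q | p) there: w0:T. ✓
Satisfying worlds: {w0, w1, w2, w3, w4, w5, w7}.

7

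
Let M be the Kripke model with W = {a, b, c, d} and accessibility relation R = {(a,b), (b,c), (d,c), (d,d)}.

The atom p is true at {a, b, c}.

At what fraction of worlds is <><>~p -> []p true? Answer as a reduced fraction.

3/4

a: <><>~p is F, []p is T. ✓
b: <><>~p is F, []p is T. ✓
c: <><>~p is F, []p is T. ✓
d: <><>~p is T, []p is F. ✗
That's 3 of 4 worlds, so 3/4.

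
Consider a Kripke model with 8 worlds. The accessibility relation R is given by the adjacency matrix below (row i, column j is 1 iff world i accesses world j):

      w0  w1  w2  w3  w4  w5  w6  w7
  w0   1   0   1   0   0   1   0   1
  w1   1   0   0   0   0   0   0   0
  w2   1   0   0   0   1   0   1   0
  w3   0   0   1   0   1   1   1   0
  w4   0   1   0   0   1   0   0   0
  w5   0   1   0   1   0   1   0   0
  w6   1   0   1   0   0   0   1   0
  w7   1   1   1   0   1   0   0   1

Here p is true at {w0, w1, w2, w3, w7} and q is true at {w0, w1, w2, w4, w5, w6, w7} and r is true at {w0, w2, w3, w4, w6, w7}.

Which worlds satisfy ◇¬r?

{w0, w3, w4, w5, w7}

w0: successors {w0, w2, w5, w7}; ¬r there: w0:F, w2:F, w5:T, w7:F. ✓
w1: successors {w0}; ¬r there: w0:F. ✗
w2: successors {w0, w4, w6}; ¬r there: w0:F, w4:F, w6:F. ✗
w3: successors {w2, w4, w5, w6}; ¬r there: w2:F, w4:F, w5:T, w6:F. ✓
w4: successors {w1, w4}; ¬r there: w1:T, w4:F. ✓
w5: successors {w1, w3, w5}; ¬r there: w1:T, w3:F, w5:T. ✓
w6: successors {w0, w2, w6}; ¬r there: w0:F, w2:F, w6:F. ✗
w7: successors {w0, w1, w2, w4, w7}; ¬r there: w0:F, w1:T, w2:F, w4:F, w7:F. ✓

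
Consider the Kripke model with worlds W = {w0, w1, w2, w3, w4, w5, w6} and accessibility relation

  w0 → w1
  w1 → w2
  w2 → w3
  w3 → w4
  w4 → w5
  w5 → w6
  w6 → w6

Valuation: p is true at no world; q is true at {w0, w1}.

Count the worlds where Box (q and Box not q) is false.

w0: successors {w1}; q and Box not q there: w1:T. ✓
w1: successors {w2}; q and Box not q there: w2:F. ✗
w2: successors {w3}; q and Box not q there: w3:F. ✗
w3: successors {w4}; q and Box not q there: w4:F. ✗
w4: successors {w5}; q and Box not q there: w5:F. ✗
w5: successors {w6}; q and Box not q there: w6:F. ✗
w6: successors {w6}; q and Box not q there: w6:F. ✗
Satisfying worlds: {w0}.
So Box (q and Box not q) fails at the other 6 worlds.

6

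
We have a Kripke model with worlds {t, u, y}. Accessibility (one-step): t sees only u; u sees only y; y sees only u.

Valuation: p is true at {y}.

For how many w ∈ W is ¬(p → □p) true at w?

1

t: p → □p is T. ✗
u: p → □p is T. ✗
y: p → □p is F. ✓
Satisfying worlds: {y}.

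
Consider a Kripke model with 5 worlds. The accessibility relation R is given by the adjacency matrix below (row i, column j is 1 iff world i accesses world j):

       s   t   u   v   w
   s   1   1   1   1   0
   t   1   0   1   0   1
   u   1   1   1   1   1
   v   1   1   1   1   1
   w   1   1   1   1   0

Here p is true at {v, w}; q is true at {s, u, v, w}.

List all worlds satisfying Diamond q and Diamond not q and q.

s: Diamond q and Diamond not q is T, q is T. ✓
t: Diamond q and Diamond not q is F, q is F. ✗
u: Diamond q and Diamond not q is T, q is T. ✓
v: Diamond q and Diamond not q is T, q is T. ✓
w: Diamond q and Diamond not q is T, q is T. ✓

{s, u, v, w}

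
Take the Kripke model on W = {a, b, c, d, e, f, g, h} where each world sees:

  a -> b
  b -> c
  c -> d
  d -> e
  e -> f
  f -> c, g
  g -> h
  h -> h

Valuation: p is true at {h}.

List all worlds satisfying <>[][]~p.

{a, b, c, d, f}

a: successors {b}; [][]~p there: b:T. ✓
b: successors {c}; [][]~p there: c:T. ✓
c: successors {d}; [][]~p there: d:T. ✓
d: successors {e}; [][]~p there: e:T. ✓
e: successors {f}; [][]~p there: f:F. ✗
f: successors {c, g}; [][]~p there: c:T, g:F. ✓
g: successors {h}; [][]~p there: h:F. ✗
h: successors {h}; [][]~p there: h:F. ✗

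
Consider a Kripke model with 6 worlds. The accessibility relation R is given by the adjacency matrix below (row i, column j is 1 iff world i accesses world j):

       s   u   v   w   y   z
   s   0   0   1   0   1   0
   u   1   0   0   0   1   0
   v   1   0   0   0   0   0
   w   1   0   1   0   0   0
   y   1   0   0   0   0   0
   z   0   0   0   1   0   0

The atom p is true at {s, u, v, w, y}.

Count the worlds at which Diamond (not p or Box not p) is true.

0

s: successors {v, y}; not p or Box not p there: v:F, y:F. ✗
u: successors {s, y}; not p or Box not p there: s:F, y:F. ✗
v: successors {s}; not p or Box not p there: s:F. ✗
w: successors {s, v}; not p or Box not p there: s:F, v:F. ✗
y: successors {s}; not p or Box not p there: s:F. ✗
z: successors {w}; not p or Box not p there: w:F. ✗
Satisfying worlds: ∅.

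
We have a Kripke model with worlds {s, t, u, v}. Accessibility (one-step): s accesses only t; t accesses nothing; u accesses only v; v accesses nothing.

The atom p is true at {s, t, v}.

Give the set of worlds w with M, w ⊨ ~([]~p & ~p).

{s, t, u, v}

s: []~p & ~p is F. ✓
t: []~p & ~p is F. ✓
u: []~p & ~p is F. ✓
v: []~p & ~p is F. ✓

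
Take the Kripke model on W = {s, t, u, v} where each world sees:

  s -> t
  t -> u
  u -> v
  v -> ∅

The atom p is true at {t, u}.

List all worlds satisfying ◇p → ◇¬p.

{u, v}

s: ◇p is T, ◇¬p is F. ✗
t: ◇p is T, ◇¬p is F. ✗
u: ◇p is F, ◇¬p is T. ✓
v: ◇p is F, ◇¬p is F. ✓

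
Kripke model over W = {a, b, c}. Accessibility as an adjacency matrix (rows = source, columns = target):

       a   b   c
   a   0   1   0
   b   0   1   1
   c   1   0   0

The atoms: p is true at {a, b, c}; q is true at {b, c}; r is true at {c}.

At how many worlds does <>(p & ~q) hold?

a: successors {b}; p & ~q there: b:F. ✗
b: successors {b, c}; p & ~q there: b:F, c:F. ✗
c: successors {a}; p & ~q there: a:T. ✓
Satisfying worlds: {c}.

1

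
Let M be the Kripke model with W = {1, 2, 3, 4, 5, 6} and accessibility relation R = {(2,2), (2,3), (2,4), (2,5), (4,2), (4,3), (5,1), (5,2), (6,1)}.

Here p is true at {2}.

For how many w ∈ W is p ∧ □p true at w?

0

1: p is F, □p is T. ✗
2: p is T, □p is F. ✗
3: p is F, □p is T. ✗
4: p is F, □p is F. ✗
5: p is F, □p is F. ✗
6: p is F, □p is F. ✗
Satisfying worlds: ∅.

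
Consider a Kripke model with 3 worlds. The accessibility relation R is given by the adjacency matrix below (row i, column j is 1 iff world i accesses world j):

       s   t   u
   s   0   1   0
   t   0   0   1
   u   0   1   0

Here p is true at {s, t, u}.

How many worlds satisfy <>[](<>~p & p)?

s: successors {t}; [](<>~p & p) there: t:F. ✗
t: successors {u}; [](<>~p & p) there: u:F. ✗
u: successors {t}; [](<>~p & p) there: t:F. ✗
Satisfying worlds: ∅.

0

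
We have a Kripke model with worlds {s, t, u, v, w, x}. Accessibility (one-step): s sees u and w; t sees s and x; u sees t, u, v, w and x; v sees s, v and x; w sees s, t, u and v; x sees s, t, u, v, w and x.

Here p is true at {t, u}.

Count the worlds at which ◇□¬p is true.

s: successors {u, w}; □¬p there: u:F, w:F. ✗
t: successors {s, x}; □¬p there: s:F, x:F. ✗
u: successors {t, u, v, w, x}; □¬p there: t:T, u:F, v:T, w:F, x:F. ✓
v: successors {s, v, x}; □¬p there: s:F, v:T, x:F. ✓
w: successors {s, t, u, v}; □¬p there: s:F, t:T, u:F, v:T. ✓
x: successors {s, t, u, v, w, x}; □¬p there: s:F, t:T, u:F, v:T, w:F, x:F. ✓
Satisfying worlds: {u, v, w, x}.

4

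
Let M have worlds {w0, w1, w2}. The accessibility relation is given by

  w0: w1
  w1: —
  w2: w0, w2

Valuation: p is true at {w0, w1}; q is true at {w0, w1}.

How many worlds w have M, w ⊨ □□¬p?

2

w0: successors {w1}; □¬p there: w1:T. ✓
w1: no successors, so □□¬p holds vacuously. ✓
w2: successors {w0, w2}; □¬p there: w0:F, w2:F. ✗
Satisfying worlds: {w0, w1}.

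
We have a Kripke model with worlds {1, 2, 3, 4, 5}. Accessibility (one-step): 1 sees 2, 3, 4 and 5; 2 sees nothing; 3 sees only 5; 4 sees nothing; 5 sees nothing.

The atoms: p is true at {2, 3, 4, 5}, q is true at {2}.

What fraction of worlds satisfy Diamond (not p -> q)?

1: successors {2, 3, 4, 5}; not p -> q there: 2:T, 3:T, 4:T, 5:T. ✓
2: no successors, so Diamond (not p -> q) fails. ✗
3: successors {5}; not p -> q there: 5:T. ✓
4: no successors, so Diamond (not p -> q) fails. ✗
5: no successors, so Diamond (not p -> q) fails. ✗
That's 2 of 5 worlds, so 2/5.

2/5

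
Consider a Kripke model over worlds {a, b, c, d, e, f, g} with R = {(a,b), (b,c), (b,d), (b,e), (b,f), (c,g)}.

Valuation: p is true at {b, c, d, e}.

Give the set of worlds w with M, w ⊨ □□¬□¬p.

{c, d, e, f, g}

a: successors {b}; □¬□¬p there: b:F. ✗
b: successors {c, d, e, f}; □¬□¬p there: c:F, d:T, e:T, f:T. ✗
c: successors {g}; □¬□¬p there: g:T. ✓
d: no successors, so □□¬□¬p holds vacuously. ✓
e: no successors, so □□¬□¬p holds vacuously. ✓
f: no successors, so □□¬□¬p holds vacuously. ✓
g: no successors, so □□¬□¬p holds vacuously. ✓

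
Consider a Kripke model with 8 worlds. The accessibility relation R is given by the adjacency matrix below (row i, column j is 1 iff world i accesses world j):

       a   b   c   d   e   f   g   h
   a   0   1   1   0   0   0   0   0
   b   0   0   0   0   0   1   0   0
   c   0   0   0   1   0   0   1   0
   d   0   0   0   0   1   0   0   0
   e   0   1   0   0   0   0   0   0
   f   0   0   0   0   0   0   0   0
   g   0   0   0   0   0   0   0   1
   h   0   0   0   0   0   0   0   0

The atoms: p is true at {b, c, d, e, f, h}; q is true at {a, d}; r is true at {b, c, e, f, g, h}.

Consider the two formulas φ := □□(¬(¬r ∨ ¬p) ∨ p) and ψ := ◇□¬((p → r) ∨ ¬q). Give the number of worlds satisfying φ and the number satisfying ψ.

7 and 2

For □□(¬(¬r ∨ ¬p) ∨ p):
a: successors {b, c}; □(¬(¬r ∨ ¬p) ∨ p) there: b:T, c:F. ✗
b: successors {f}; □(¬(¬r ∨ ¬p) ∨ p) there: f:T. ✓
c: successors {d, g}; □(¬(¬r ∨ ¬p) ∨ p) there: d:T, g:T. ✓
d: successors {e}; □(¬(¬r ∨ ¬p) ∨ p) there: e:T. ✓
e: successors {b}; □(¬(¬r ∨ ¬p) ∨ p) there: b:T. ✓
f: no successors, so □□(¬(¬r ∨ ¬p) ∨ p) holds vacuously. ✓
g: successors {h}; □(¬(¬r ∨ ¬p) ∨ p) there: h:T. ✓
h: no successors, so □□(¬(¬r ∨ ¬p) ∨ p) holds vacuously. ✓
— 7 worlds.
For ◇□¬((p → r) ∨ ¬q):
a: successors {b, c}; □¬((p → r) ∨ ¬q) there: b:F, c:F. ✗
b: successors {f}; □¬((p → r) ∨ ¬q) there: f:T. ✓
c: successors {d, g}; □¬((p → r) ∨ ¬q) there: d:F, g:F. ✗
d: successors {e}; □¬((p → r) ∨ ¬q) there: e:F. ✗
e: successors {b}; □¬((p → r) ∨ ¬q) there: b:F. ✗
f: no successors, so ◇□¬((p → r) ∨ ¬q) fails. ✗
g: successors {h}; □¬((p → r) ∨ ¬q) there: h:T. ✓
h: no successors, so ◇□¬((p → r) ∨ ¬q) fails. ✗
— 2 worlds.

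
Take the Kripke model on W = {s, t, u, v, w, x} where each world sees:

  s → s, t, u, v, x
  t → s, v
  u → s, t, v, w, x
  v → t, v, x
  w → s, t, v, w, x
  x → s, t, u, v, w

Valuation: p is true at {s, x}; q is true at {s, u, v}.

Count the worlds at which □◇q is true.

6

s: successors {s, t, u, v, x}; ◇q there: s:T, t:T, u:T, v:T, x:T. ✓
t: successors {s, v}; ◇q there: s:T, v:T. ✓
u: successors {s, t, v, w, x}; ◇q there: s:T, t:T, v:T, w:T, x:T. ✓
v: successors {t, v, x}; ◇q there: t:T, v:T, x:T. ✓
w: successors {s, t, v, w, x}; ◇q there: s:T, t:T, v:T, w:T, x:T. ✓
x: successors {s, t, u, v, w}; ◇q there: s:T, t:T, u:T, v:T, w:T. ✓
Satisfying worlds: {s, t, u, v, w, x}.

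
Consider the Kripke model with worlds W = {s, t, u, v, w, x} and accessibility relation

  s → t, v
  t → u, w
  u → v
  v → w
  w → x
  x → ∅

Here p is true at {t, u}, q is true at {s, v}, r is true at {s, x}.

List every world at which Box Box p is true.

{w, x}

s: successors {t, v}; Box p there: t:F, v:F. ✗
t: successors {u, w}; Box p there: u:F, w:F. ✗
u: successors {v}; Box p there: v:F. ✗
v: successors {w}; Box p there: w:F. ✗
w: successors {x}; Box p there: x:T. ✓
x: no successors, so Box Box p holds vacuously. ✓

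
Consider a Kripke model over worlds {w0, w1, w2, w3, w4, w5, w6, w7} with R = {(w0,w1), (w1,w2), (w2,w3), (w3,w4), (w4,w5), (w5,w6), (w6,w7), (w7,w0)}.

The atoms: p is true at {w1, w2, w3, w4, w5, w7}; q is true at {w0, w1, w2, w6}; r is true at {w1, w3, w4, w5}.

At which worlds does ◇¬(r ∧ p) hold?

{w1, w5, w6, w7}

w0: successors {w1}; ¬(r ∧ p) there: w1:F. ✗
w1: successors {w2}; ¬(r ∧ p) there: w2:T. ✓
w2: successors {w3}; ¬(r ∧ p) there: w3:F. ✗
w3: successors {w4}; ¬(r ∧ p) there: w4:F. ✗
w4: successors {w5}; ¬(r ∧ p) there: w5:F. ✗
w5: successors {w6}; ¬(r ∧ p) there: w6:T. ✓
w6: successors {w7}; ¬(r ∧ p) there: w7:T. ✓
w7: successors {w0}; ¬(r ∧ p) there: w0:T. ✓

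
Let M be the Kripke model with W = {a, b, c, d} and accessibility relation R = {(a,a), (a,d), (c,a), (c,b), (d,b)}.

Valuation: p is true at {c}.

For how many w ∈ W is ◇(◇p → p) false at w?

1

a: successors {a, d}; ◇p → p there: a:T, d:T. ✓
b: no successors, so ◇(◇p → p) fails. ✗
c: successors {a, b}; ◇p → p there: a:T, b:T. ✓
d: successors {b}; ◇p → p there: b:T. ✓
Satisfying worlds: {a, c, d}.
So ◇(◇p → p) fails at the other 1 world.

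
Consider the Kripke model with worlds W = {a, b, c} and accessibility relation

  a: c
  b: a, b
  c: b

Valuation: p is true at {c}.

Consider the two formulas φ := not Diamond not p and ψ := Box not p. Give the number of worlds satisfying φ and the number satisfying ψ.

For not Diamond not p:
a: Diamond not p is F. ✓
b: Diamond not p is T. ✗
c: Diamond not p is T. ✗
— 1 world.
For Box not p:
a: successors {c}; not p there: c:F. ✗
b: successors {a, b}; not p there: a:T, b:T. ✓
c: successors {b}; not p there: b:T. ✓
— 2 worlds.

1 and 2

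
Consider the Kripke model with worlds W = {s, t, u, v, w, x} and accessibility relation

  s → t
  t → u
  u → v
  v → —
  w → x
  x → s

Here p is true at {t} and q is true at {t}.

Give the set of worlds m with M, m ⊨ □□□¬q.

s: successors {t}; □□¬q there: t:T. ✓
t: successors {u}; □□¬q there: u:T. ✓
u: successors {v}; □□¬q there: v:T. ✓
v: no successors, so □□□¬q holds vacuously. ✓
w: successors {x}; □□¬q there: x:F. ✗
x: successors {s}; □□¬q there: s:T. ✓

{s, t, u, v, x}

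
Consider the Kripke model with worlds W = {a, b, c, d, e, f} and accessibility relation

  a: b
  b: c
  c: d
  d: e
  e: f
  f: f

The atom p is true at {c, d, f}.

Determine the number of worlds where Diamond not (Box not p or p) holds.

2

a: successors {b}; not (Box not p or p) there: b:T. ✓
b: successors {c}; not (Box not p or p) there: c:F. ✗
c: successors {d}; not (Box not p or p) there: d:F. ✗
d: successors {e}; not (Box not p or p) there: e:T. ✓
e: successors {f}; not (Box not p or p) there: f:F. ✗
f: successors {f}; not (Box not p or p) there: f:F. ✗
Satisfying worlds: {a, d}.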